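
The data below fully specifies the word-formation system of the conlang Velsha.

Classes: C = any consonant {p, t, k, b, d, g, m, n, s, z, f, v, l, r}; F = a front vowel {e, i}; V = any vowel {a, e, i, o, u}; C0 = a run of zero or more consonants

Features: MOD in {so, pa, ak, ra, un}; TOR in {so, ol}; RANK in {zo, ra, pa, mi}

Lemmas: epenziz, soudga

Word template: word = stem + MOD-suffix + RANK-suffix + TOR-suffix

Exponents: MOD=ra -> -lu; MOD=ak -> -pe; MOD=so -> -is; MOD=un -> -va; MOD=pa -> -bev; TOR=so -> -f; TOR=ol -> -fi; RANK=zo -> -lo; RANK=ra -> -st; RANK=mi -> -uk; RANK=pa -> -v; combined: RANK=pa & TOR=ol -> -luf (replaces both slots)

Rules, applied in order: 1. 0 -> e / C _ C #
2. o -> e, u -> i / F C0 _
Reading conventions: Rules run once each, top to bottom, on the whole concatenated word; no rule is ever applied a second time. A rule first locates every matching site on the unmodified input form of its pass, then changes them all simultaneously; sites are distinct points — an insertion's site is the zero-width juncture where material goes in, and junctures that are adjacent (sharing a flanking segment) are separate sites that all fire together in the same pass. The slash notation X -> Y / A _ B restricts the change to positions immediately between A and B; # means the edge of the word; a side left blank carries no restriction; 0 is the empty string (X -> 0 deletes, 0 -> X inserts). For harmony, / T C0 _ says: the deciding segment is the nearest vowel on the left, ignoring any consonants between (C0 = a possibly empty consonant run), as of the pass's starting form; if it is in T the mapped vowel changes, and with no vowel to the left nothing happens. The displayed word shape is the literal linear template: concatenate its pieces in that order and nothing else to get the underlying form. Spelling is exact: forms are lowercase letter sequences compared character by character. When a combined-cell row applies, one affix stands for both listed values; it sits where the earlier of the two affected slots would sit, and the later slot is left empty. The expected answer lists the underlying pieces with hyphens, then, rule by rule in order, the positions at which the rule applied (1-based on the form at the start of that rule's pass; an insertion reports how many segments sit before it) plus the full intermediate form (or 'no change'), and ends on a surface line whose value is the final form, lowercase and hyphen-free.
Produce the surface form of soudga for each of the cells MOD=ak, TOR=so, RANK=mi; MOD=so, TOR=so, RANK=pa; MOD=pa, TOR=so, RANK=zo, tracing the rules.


cell MOD=ak, TOR=so, RANK=mi:
underlying: soudga-pe-uk-f
1. 0 -> e / C _ C #: inserts after position(s) 10: soudgapeukef
2. o -> e, u -> i / F C0 _: fires at position(s) 9: soudgapeikef
surface: soudgapeikef

cell MOD=so, TOR=so, RANK=pa:
underlying: soudga-is-v-f
1. 0 -> e / C _ C #: inserts after position(s) 9: soudgaisvef
2. o -> e, u -> i / F C0 _: no change
surface: soudgaisvef

cell MOD=pa, TOR=so, RANK=zo:
underlying: soudga-bev-lo-f
1. 0 -> e / C _ C #: no change
2. o -> e, u -> i / F C0 _: fires at position(s) 11: soudgabevlef
surface: soudgabevlef


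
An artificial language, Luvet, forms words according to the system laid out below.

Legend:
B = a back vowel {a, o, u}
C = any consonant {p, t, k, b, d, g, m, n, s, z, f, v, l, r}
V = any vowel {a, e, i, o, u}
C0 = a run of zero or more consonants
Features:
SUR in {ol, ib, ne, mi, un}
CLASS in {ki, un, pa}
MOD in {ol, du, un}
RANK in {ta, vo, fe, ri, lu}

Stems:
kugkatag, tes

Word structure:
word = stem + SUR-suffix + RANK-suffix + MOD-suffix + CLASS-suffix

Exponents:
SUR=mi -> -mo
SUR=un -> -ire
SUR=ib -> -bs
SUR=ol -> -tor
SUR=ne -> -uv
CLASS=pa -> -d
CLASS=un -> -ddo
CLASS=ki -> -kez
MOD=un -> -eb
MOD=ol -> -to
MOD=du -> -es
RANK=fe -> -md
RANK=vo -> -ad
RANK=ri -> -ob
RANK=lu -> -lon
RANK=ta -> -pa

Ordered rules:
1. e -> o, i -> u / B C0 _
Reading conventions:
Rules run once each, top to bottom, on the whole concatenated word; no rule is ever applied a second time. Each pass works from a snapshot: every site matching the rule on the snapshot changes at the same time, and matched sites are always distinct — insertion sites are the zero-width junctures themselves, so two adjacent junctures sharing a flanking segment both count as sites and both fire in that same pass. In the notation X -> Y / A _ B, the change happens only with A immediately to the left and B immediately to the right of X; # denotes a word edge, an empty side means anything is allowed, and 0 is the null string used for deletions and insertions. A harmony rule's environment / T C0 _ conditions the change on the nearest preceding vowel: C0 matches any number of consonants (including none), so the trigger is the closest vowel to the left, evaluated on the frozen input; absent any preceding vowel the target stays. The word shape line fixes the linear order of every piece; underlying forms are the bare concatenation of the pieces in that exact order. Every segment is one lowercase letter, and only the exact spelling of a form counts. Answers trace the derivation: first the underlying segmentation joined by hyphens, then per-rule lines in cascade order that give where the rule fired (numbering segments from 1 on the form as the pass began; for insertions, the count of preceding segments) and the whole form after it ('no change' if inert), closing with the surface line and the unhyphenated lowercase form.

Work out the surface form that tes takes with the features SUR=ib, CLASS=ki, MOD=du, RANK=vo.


underlying: tes-bs-ad-es-kez
1. e -> o, i -> u / B C0 _: fires at position(s) 8: tesbsadoskez
surface: tesbsadoskez


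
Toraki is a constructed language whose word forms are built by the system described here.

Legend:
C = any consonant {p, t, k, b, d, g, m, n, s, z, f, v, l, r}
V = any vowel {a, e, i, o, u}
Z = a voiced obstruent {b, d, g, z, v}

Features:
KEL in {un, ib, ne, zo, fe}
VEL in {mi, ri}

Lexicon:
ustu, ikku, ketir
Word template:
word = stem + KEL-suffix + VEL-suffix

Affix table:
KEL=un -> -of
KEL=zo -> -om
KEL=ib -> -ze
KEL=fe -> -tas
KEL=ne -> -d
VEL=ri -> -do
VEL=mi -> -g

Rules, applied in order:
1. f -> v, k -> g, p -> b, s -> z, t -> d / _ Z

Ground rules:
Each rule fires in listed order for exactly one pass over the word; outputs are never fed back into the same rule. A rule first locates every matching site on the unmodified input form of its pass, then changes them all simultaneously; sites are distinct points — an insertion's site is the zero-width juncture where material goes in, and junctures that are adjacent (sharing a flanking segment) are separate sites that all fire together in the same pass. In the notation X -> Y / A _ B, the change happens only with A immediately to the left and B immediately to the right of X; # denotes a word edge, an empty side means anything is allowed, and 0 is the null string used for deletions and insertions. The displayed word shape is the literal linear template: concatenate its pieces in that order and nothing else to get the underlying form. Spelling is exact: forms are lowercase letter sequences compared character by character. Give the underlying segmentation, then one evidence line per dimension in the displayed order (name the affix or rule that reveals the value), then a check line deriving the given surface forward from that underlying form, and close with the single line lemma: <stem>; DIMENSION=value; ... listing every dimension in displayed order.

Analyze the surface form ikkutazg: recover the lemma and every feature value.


underlying: ikku-tas-g
KEL=fe - signalled by the affix -tas
VEL=mi - signalled by the affix -g
check: ikkutasg -> ikkutazg
lemma: ikku; KEL=fe; VEL=mi


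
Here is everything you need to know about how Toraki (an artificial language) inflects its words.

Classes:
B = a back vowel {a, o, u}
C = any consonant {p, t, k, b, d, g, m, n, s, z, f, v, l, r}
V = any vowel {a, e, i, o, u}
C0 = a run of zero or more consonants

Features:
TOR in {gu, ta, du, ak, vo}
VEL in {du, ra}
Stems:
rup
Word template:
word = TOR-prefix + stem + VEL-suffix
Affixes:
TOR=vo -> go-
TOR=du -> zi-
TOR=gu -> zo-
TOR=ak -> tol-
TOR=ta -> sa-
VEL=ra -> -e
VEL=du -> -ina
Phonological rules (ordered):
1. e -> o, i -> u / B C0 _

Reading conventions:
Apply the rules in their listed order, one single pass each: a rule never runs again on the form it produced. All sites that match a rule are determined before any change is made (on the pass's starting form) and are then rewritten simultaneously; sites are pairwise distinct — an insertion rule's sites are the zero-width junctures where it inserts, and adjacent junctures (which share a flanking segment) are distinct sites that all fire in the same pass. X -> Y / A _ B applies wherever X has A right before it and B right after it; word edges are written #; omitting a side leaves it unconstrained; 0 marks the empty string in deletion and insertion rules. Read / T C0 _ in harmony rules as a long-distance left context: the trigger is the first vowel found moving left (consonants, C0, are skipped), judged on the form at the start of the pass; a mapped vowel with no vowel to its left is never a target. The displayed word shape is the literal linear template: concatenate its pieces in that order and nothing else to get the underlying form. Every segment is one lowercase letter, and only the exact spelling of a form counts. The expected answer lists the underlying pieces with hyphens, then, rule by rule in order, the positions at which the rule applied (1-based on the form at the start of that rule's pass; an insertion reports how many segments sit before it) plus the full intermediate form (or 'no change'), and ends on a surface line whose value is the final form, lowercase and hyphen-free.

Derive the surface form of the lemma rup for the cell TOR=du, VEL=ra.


underlying: zi-rup-e
1. e -> o, i -> u / B C0 _: fires at position(s) 6: zirupo
surface: zirupo


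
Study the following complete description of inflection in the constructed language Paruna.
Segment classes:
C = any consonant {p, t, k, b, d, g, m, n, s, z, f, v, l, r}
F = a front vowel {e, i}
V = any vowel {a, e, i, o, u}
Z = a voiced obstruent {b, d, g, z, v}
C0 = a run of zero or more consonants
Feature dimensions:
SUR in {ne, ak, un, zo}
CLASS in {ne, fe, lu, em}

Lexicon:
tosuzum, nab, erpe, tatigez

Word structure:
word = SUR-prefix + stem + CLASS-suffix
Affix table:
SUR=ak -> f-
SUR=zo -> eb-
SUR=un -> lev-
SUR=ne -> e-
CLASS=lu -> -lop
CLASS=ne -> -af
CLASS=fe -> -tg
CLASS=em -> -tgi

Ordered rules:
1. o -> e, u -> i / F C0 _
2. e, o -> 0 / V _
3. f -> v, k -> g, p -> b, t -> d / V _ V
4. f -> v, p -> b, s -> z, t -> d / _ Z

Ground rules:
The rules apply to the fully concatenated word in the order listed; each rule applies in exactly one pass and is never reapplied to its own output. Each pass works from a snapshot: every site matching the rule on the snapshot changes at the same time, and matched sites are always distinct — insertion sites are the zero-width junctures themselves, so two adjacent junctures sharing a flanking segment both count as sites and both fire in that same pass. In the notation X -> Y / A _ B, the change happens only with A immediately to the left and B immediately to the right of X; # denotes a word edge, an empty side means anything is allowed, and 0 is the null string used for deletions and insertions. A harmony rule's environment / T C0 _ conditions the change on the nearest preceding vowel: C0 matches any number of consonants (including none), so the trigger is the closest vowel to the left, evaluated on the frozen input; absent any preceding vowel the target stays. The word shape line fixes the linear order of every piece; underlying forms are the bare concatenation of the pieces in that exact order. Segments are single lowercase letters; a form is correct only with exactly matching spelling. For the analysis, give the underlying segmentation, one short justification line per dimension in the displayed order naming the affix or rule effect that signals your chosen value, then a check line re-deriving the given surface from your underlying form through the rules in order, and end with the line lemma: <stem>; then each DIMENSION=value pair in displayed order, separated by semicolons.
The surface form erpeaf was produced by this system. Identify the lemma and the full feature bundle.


underlying: e-erpe-af
SUR=ne - signalled by the affix e-
CLASS=ne - signalled by the affix -af
check: eerpeaf -> eerpeaf -> erpeaf -> erpeaf -> erpeaf
lemma: erpe; SUR=ne; CLASS=ne


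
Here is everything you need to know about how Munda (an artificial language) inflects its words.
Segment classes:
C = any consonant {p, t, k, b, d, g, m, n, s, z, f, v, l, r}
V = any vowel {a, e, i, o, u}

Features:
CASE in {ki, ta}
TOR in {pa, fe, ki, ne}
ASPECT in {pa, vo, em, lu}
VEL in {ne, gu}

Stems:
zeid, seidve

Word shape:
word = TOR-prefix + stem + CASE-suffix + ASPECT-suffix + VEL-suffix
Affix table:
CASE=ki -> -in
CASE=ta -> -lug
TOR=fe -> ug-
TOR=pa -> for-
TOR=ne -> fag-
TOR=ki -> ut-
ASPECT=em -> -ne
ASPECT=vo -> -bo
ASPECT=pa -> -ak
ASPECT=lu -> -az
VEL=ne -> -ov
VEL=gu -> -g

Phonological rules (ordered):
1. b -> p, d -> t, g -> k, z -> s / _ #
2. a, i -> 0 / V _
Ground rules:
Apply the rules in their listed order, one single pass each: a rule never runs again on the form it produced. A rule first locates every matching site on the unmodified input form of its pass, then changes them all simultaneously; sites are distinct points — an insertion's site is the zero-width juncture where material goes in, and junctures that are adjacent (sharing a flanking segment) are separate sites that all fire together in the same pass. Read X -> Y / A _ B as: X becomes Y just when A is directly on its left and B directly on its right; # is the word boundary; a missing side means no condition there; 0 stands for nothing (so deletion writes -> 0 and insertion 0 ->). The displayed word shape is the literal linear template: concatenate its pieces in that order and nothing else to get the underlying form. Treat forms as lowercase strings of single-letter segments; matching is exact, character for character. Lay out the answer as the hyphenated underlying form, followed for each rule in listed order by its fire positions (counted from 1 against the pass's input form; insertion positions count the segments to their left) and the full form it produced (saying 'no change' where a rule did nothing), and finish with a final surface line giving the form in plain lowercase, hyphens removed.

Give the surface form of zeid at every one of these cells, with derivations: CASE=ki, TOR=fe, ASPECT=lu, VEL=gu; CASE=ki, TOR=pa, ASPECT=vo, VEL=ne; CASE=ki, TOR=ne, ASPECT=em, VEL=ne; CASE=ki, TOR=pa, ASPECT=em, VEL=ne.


cell CASE=ki, TOR=fe, ASPECT=lu, VEL=gu:
underlying: ug-zeid-in-az-g
1. b -> p, d -> t, g -> k, z -> s / _ #: fires at position(s) 11: ugzeidinazk
2. a, i -> 0 / V _: fires at position(s) 5: ugzedinazk
surface: ugzedinazk

cell CASE=ki, TOR=pa, ASPECT=vo, VEL=ne:
underlying: for-zeid-in-bo-ov
1. b -> p, d -> t, g -> k, z -> s / _ #: no change
2. a, i -> 0 / V _: fires at position(s) 6: forzedinboov
surface: forzedinboov

cell CASE=ki, TOR=ne, ASPECT=em, VEL=ne:
underlying: fag-zeid-in-ne-ov
1. b -> p, d -> t, g -> k, z -> s / _ #: no change
2. a, i -> 0 / V _: fires at position(s) 6: fagzedinneov
surface: fagzedinneov

cell CASE=ki, TOR=pa, ASPECT=em, VEL=ne:
underlying: for-zeid-in-ne-ov
1. b -> p, d -> t, g -> k, z -> s / _ #: no change
2. a, i -> 0 / V _: fires at position(s) 6: forzedinneov
surface: forzedinneov


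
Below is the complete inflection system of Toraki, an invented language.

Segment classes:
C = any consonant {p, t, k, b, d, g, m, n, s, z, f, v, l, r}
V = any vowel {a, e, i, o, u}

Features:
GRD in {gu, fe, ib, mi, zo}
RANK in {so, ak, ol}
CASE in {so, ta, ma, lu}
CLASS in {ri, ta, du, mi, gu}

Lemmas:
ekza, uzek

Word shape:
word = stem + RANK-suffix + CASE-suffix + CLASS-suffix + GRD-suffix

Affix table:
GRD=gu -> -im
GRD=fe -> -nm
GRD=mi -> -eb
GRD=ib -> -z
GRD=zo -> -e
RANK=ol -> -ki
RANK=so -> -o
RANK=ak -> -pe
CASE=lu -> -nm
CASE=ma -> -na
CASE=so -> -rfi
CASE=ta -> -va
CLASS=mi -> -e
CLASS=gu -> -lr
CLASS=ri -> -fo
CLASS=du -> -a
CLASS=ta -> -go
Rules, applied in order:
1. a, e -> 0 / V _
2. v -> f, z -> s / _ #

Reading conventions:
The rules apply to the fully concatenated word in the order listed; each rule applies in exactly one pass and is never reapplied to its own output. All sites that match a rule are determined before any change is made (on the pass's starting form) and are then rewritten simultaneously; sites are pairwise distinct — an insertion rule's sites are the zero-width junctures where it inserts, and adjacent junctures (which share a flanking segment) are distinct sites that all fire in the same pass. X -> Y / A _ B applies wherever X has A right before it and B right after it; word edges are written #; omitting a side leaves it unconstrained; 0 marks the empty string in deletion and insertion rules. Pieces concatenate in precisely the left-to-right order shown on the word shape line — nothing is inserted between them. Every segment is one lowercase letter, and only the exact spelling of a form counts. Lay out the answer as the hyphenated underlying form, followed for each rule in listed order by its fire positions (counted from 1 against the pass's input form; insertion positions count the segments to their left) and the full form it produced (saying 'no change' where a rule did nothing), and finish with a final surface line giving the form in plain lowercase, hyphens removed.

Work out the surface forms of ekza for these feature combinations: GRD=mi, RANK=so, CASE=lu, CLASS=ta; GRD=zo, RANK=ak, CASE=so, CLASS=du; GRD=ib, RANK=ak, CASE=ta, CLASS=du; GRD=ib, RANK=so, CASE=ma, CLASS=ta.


cell GRD=mi, RANK=so, CASE=lu, CLASS=ta:
underlying: ekza-o-nm-go-eb
1. a, e -> 0 / V _: fires at position(s) 10: ekzaonmgob
2. v -> f, z -> s / _ #: no change
surface: ekzaonmgob

cell GRD=zo, RANK=ak, CASE=so, CLASS=du:
underlying: ekza-pe-rfi-a-e
1. a, e -> 0 / V _: fires at position(s) 10, 11: ekzaperfi
2. v -> f, z -> s / _ #: no change
surface: ekzaperfi

cell GRD=ib, RANK=ak, CASE=ta, CLASS=du:
underlying: ekza-pe-va-a-z
1. a, e -> 0 / V _: fires at position(s) 9: ekzapevaz
2. v -> f, z -> s / _ #: fires at position(s) 9: ekzapevas
surface: ekzapevas

cell GRD=ib, RANK=so, CASE=ma, CLASS=ta:
underlying: ekza-o-na-go-z
1. a, e -> 0 / V _: no change
2. v -> f, z -> s / _ #: fires at position(s) 10: ekzaonagos
surface: ekzaonagos


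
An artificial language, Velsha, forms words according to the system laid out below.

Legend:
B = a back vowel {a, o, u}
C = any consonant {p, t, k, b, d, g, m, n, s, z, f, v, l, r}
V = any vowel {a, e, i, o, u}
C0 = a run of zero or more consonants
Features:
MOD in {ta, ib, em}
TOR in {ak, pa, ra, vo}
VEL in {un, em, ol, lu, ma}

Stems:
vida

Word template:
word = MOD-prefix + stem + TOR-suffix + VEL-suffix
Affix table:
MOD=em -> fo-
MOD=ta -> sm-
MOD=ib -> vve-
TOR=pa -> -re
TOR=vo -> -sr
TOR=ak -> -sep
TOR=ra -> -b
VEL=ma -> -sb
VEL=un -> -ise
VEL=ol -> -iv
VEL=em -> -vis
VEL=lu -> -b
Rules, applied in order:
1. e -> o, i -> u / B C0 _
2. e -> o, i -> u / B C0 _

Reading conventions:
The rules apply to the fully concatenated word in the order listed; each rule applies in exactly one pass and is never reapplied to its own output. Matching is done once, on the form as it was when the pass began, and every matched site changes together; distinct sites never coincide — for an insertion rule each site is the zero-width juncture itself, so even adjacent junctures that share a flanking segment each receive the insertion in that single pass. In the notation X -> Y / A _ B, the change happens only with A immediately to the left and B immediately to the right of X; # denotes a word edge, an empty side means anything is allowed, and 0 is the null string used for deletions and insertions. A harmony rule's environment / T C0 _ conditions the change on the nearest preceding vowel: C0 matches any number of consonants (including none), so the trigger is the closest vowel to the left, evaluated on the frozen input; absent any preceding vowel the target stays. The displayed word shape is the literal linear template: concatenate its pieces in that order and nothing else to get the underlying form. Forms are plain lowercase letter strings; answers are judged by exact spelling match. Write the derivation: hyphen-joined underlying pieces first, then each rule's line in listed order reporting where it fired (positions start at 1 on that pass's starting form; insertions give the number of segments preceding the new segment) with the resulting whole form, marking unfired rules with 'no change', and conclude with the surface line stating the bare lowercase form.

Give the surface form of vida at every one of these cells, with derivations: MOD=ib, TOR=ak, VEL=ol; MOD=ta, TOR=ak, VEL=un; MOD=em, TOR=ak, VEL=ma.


cell MOD=ib, TOR=ak, VEL=ol:
underlying: vve-vida-sep-iv
1. e -> o, i -> u / B C0 _: fires at position(s) 9: vvevidasopiv
2. e -> o, i -> u / B C0 _: fires at position(s) 11: vvevidasopuv
surface: vvevidasopuv

cell MOD=ta, TOR=ak, VEL=un:
underlying: sm-vida-sep-ise
1. e -> o, i -> u / B C0 _: fires at position(s) 8: smvidasopise
2. e -> o, i -> u / B C0 _: fires at position(s) 10: smvidasopuse
surface: smvidasopuse

cell MOD=em, TOR=ak, VEL=ma:
underlying: fo-vida-sep-sb
1. e -> o, i -> u / B C0 _: fires at position(s) 4, 8: fovudasopsb
2. e -> o, i -> u / B C0 _: no change
surface: fovudasopsb


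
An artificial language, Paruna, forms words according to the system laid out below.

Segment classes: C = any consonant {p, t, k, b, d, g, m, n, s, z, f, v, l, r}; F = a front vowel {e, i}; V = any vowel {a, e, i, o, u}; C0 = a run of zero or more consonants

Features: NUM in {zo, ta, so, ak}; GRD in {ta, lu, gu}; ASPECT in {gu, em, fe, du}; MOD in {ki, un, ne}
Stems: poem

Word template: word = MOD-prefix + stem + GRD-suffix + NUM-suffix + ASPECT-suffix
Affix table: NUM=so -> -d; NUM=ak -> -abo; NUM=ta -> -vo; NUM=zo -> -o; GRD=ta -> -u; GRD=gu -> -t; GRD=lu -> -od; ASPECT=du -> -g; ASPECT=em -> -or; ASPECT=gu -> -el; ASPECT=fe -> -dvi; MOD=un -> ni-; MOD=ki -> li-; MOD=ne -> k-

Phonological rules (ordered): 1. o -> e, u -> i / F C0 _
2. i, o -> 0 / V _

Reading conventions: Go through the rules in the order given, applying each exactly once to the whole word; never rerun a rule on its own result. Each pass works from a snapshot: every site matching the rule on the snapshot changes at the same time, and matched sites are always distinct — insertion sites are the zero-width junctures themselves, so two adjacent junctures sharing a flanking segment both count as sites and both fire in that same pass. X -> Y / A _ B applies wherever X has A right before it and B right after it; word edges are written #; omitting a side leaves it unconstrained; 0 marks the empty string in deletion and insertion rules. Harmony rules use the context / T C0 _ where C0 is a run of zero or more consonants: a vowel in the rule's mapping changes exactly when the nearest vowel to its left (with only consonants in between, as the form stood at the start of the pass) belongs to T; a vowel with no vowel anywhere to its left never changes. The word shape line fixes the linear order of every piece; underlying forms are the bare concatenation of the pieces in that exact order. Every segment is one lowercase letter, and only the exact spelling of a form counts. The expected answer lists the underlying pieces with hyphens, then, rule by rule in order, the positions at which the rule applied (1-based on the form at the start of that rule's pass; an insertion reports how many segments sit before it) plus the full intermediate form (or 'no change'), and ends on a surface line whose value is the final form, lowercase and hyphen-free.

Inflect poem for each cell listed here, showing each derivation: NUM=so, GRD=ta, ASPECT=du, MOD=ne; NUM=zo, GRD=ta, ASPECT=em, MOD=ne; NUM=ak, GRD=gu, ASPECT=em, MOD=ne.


cell NUM=so, GRD=ta, ASPECT=du, MOD=ne:
underlying: k-poem-u-d-g
1. o -> e, u -> i / F C0 _: fires at position(s) 6: kpoemidg
2. i, o -> 0 / V _: no change
surface: kpoemidg

cell NUM=zo, GRD=ta, ASPECT=em, MOD=ne:
underlying: k-poem-u-o-or
1. o -> e, u -> i / F C0 _: fires at position(s) 6: kpoemioor
2. i, o -> 0 / V _: fires at position(s) 7, 8: kpoemir
surface: kpoemir

cell NUM=ak, GRD=gu, ASPECT=em, MOD=ne:
underlying: k-poem-t-abo-or
1. o -> e, u -> i / F C0 _: no change
2. i, o -> 0 / V _: fires at position(s) 10: kpoemtabor
surface: kpoemtabor


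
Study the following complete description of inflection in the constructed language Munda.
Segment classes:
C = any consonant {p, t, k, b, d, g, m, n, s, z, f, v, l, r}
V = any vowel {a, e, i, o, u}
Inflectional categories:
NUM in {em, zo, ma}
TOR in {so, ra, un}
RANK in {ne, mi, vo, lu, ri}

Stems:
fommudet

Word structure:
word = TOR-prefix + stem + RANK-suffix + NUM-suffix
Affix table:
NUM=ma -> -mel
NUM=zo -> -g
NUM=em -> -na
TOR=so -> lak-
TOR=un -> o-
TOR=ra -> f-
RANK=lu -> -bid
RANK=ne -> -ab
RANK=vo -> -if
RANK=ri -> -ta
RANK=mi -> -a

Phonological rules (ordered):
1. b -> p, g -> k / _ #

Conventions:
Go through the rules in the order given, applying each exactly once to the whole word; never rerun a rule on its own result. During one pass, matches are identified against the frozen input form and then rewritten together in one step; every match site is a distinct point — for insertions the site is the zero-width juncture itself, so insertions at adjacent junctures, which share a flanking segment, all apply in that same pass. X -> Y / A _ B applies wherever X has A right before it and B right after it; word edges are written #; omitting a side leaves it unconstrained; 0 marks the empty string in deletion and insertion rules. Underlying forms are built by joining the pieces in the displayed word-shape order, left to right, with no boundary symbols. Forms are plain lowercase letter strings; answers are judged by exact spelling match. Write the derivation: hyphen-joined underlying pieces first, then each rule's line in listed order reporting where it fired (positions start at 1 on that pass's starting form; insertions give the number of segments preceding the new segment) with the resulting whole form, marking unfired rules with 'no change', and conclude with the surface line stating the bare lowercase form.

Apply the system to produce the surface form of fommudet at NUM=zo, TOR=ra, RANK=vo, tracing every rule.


underlying: f-fommudet-if-g
1. b -> p, g -> k / _ #: fires at position(s) 12: ffommudetifk
surface: ffommudetifk


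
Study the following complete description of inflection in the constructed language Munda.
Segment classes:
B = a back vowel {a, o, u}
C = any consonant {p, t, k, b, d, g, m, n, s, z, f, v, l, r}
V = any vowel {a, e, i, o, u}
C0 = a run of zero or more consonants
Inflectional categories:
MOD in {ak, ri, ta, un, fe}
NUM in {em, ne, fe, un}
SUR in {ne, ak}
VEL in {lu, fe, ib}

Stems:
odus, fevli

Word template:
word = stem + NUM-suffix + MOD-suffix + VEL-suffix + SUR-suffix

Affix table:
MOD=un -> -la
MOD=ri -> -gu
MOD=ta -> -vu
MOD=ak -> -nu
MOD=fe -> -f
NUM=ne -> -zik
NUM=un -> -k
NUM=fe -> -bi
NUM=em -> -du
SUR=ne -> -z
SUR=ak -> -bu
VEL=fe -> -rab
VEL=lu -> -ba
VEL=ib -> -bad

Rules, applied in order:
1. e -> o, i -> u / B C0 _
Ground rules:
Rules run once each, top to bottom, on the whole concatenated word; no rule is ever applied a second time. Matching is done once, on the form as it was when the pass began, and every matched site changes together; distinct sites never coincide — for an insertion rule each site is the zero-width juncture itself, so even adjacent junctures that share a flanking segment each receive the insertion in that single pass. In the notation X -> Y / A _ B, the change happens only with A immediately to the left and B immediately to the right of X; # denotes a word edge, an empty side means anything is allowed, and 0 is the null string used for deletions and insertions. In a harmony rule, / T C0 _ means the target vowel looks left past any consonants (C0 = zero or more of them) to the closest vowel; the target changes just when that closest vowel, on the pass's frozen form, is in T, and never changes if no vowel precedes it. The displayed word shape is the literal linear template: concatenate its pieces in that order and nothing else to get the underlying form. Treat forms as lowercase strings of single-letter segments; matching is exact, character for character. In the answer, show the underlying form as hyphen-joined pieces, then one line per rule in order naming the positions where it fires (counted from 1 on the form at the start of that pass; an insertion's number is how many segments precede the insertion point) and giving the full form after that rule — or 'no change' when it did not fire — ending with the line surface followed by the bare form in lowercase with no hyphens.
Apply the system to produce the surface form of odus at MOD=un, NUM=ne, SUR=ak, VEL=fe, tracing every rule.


underlying: odus-zik-la-rab-bu
1. e -> o, i -> u / B C0 _: fires at position(s) 6: oduszuklarabbu
surface: oduszuklarabbu


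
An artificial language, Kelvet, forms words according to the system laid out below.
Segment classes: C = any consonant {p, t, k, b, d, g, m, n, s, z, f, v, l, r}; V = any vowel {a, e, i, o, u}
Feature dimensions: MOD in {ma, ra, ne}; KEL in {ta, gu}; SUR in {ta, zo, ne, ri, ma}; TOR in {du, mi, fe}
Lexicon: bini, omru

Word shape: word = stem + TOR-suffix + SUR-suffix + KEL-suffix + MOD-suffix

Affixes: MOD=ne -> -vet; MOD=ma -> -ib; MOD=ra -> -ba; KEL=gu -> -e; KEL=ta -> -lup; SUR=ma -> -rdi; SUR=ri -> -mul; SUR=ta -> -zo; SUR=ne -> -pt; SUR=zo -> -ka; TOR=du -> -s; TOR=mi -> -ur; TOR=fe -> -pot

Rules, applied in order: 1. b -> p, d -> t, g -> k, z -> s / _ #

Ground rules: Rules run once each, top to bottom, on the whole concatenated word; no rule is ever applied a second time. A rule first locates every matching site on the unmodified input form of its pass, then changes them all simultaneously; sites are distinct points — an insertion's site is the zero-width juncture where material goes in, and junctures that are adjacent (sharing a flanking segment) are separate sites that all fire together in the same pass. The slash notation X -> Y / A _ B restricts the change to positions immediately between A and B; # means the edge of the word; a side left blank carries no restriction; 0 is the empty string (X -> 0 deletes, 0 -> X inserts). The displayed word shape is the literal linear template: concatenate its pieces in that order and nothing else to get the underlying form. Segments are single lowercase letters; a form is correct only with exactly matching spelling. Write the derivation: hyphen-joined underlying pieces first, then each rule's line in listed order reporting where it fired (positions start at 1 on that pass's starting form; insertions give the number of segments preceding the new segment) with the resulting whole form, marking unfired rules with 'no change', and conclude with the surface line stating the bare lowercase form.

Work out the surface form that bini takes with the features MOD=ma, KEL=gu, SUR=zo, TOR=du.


underlying: bini-s-ka-e-ib
1. b -> p, d -> t, g -> k, z -> s / _ #: fires at position(s) 10: biniskaeip
surface: biniskaeip


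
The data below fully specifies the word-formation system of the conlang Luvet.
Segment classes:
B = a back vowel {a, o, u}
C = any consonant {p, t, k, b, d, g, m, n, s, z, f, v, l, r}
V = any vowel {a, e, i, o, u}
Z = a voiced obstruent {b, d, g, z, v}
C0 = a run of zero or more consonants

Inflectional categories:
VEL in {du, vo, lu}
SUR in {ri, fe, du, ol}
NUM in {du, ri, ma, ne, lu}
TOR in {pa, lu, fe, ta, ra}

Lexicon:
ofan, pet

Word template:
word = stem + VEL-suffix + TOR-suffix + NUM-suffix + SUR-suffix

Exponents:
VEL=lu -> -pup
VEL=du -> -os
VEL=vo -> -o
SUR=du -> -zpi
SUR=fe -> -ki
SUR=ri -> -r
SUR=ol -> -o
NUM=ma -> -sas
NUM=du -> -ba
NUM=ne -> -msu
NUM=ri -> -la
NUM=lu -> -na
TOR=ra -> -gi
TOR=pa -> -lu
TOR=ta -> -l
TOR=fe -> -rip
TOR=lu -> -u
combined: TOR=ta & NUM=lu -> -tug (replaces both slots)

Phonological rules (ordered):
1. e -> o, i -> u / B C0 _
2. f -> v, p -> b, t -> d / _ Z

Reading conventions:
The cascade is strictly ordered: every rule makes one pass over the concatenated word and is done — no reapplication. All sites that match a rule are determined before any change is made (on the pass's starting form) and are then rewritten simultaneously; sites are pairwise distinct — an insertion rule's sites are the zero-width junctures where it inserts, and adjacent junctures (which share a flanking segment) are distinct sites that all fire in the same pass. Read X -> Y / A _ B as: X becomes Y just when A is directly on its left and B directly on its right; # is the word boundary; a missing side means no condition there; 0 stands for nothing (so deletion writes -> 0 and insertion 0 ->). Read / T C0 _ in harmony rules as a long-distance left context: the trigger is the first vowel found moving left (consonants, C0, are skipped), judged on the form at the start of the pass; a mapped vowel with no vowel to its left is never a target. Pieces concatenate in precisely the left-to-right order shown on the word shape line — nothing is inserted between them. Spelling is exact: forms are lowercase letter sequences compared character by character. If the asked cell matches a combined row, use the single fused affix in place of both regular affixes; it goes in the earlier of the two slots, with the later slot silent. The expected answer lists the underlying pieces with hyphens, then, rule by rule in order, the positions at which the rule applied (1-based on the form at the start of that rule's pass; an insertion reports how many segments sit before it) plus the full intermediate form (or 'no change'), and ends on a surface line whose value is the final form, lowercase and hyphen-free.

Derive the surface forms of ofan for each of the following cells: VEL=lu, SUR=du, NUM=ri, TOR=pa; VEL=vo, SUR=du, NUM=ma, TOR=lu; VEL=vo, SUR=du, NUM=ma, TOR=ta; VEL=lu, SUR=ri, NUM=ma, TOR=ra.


cell VEL=lu, SUR=du, NUM=ri, TOR=pa:
underlying: ofan-pup-lu-la-zpi
1. e -> o, i -> u / B C0 _: fires at position(s) 14: ofanpuplulazpu
2. f -> v, p -> b, t -> d / _ Z: no change
surface: ofanpuplulazpu

cell VEL=vo, SUR=du, NUM=ma, TOR=lu:
underlying: ofan-o-u-sas-zpi
1. e -> o, i -> u / B C0 _: fires at position(s) 12: ofanousaszpu
2. f -> v, p -> b, t -> d / _ Z: no change
surface: ofanousaszpu

cell VEL=vo, SUR=du, NUM=ma, TOR=ta:
underlying: ofan-o-l-sas-zpi
1. e -> o, i -> u / B C0 _: fires at position(s) 12: ofanolsaszpu
2. f -> v, p -> b, t -> d / _ Z: no change
surface: ofanolsaszpu

cell VEL=lu, SUR=ri, NUM=ma, TOR=ra:
underlying: ofan-pup-gi-sas-r
1. e -> o, i -> u / B C0 _: fires at position(s) 9: ofanpupgusasr
2. f -> v, p -> b, t -> d / _ Z: fires at position(s) 7: ofanpubgusasr
surface: ofanpubgusasr


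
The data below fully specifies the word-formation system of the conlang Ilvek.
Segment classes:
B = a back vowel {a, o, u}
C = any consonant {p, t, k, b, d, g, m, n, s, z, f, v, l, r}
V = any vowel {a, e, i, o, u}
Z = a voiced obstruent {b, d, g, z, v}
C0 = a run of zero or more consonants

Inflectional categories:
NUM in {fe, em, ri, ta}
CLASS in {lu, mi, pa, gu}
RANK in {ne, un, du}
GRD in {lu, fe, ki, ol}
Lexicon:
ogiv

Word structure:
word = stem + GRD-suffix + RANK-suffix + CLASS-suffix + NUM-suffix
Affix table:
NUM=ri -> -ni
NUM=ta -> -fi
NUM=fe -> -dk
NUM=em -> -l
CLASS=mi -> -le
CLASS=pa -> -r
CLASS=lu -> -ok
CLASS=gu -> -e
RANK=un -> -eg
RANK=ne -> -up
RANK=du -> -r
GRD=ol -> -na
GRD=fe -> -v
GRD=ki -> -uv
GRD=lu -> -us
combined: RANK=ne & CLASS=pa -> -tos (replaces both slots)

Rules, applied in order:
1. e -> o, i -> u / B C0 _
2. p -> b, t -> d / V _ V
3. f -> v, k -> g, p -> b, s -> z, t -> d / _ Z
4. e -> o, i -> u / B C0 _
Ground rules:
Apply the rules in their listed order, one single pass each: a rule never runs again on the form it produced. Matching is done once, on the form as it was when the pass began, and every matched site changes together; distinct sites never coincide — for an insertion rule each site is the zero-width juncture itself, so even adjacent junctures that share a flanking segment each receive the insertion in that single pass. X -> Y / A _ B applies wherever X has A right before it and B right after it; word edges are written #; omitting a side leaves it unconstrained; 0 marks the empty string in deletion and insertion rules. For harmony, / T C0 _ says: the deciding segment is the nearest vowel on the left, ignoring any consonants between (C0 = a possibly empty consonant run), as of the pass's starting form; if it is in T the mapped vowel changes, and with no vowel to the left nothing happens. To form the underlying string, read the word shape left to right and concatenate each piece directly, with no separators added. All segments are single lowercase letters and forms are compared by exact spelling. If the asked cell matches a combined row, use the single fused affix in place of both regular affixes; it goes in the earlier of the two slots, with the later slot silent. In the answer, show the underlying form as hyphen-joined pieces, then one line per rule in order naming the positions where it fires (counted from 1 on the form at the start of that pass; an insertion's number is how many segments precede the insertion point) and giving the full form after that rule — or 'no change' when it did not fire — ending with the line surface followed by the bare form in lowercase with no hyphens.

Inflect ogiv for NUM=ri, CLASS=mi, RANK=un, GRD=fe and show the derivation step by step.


underlying: ogiv-v-eg-le-ni
1. e -> o, i -> u / B C0 _: fires at position(s) 3: oguvvegleni
2. p -> b, t -> d / V _ V: no change
3. f -> v, k -> g, p -> b, s -> z, t -> d / _ Z: no change
4. e -> o, i -> u / B C0 _: fires at position(s) 6: oguvvogleni
surface: oguvvogleni


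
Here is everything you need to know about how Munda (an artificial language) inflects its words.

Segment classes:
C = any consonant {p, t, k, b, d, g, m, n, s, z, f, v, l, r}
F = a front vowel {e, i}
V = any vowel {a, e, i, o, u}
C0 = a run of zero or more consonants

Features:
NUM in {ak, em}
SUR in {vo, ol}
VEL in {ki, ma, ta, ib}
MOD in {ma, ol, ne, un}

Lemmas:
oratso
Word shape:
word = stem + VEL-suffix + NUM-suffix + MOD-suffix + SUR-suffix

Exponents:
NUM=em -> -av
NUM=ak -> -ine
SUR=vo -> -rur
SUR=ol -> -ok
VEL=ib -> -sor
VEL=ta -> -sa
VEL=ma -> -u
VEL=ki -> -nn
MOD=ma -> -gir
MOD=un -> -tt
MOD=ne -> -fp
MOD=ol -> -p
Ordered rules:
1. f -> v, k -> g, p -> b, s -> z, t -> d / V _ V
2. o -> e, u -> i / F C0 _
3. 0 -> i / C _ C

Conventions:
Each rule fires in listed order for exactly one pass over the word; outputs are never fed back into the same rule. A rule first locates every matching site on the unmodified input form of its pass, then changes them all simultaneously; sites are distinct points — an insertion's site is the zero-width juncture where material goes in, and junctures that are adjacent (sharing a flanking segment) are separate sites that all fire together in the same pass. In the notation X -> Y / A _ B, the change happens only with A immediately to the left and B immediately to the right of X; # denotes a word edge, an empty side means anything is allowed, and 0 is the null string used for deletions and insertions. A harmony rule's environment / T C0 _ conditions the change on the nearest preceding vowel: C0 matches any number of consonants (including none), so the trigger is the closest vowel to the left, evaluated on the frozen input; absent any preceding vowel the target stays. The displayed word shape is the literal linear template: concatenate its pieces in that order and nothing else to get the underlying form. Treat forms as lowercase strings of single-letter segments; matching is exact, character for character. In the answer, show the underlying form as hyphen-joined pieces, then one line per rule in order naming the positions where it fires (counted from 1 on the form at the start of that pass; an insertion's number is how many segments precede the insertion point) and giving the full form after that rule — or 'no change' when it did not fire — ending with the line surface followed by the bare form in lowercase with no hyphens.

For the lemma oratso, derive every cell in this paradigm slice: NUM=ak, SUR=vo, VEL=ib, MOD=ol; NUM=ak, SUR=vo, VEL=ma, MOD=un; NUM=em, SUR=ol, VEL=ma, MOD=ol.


cell NUM=ak, SUR=vo, VEL=ib, MOD=ol:
underlying: oratso-sor-ine-p-rur
1. f -> v, k -> g, p -> b, s -> z, t -> d / V _ V: fires at position(s) 7: oratsozorineprur
2. o -> e, u -> i / F C0 _: fires at position(s) 15: oratsozorineprir
3. 0 -> i / C _ C: inserts after position(s) 4, 13: oratisozorinepirir
surface: oratisozorinepirir

cell NUM=ak, SUR=vo, VEL=ma, MOD=un:
underlying: oratso-u-ine-tt-rur
1. f -> v, k -> g, p -> b, s -> z, t -> d / V _ V: no change
2. o -> e, u -> i / F C0 _: fires at position(s) 14: oratsouinettrir
3. 0 -> i / C _ C: inserts after position(s) 4, 11, 12: oratisouinetitirir
surface: oratisouinetitirir

cell NUM=em, SUR=ol, VEL=ma, MOD=ol:
underlying: oratso-u-av-p-ok
1. f -> v, k -> g, p -> b, s -> z, t -> d / V _ V: no change
2. o -> e, u -> i / F C0 _: no change
3. 0 -> i / C _ C: inserts after position(s) 4, 9: oratisouavipok
surface: oratisouavipok
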